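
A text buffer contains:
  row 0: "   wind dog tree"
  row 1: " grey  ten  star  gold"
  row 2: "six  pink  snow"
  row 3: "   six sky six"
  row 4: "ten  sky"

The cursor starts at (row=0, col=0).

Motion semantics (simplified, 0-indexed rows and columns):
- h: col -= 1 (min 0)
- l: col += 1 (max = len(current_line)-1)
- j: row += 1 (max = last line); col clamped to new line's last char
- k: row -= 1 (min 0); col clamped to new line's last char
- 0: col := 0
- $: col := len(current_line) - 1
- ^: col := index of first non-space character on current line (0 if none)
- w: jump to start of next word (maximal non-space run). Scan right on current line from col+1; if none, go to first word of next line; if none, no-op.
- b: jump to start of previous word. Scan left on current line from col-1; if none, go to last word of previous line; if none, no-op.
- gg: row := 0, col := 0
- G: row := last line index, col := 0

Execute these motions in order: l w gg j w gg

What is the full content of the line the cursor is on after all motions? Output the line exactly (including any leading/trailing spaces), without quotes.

Answer:    wind dog tree

Derivation:
After 1 (l): row=0 col=1 char='_'
After 2 (w): row=0 col=3 char='w'
After 3 (gg): row=0 col=0 char='_'
After 4 (j): row=1 col=0 char='_'
After 5 (w): row=1 col=1 char='g'
After 6 (gg): row=0 col=0 char='_'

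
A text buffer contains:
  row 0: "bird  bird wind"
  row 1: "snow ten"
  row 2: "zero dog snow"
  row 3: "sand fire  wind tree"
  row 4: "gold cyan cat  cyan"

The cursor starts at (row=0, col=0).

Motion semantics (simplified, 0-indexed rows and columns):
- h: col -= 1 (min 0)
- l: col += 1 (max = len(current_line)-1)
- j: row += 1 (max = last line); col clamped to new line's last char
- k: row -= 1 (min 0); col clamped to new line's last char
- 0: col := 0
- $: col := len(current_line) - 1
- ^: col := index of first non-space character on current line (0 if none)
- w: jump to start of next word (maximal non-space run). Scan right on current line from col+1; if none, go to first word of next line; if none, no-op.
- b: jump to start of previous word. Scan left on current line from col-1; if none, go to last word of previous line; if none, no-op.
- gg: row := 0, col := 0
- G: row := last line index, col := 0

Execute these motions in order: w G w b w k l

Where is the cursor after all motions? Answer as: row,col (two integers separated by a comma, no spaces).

Answer: 3,6

Derivation:
After 1 (w): row=0 col=6 char='b'
After 2 (G): row=4 col=0 char='g'
After 3 (w): row=4 col=5 char='c'
After 4 (b): row=4 col=0 char='g'
After 5 (w): row=4 col=5 char='c'
After 6 (k): row=3 col=5 char='f'
After 7 (l): row=3 col=6 char='i'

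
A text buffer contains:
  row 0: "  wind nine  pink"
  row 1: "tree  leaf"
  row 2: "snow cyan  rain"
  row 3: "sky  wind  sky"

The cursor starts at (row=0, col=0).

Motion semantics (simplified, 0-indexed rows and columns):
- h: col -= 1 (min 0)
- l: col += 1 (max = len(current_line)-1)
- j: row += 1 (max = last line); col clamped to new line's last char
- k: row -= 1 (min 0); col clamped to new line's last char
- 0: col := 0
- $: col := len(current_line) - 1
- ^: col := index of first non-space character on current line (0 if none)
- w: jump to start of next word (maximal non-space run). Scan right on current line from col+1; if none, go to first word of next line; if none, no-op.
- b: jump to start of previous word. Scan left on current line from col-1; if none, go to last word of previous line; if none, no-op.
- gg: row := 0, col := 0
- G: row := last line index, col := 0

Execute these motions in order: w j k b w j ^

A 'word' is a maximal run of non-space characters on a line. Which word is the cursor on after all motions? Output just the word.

After 1 (w): row=0 col=2 char='w'
After 2 (j): row=1 col=2 char='e'
After 3 (k): row=0 col=2 char='w'
After 4 (b): row=0 col=2 char='w'
After 5 (w): row=0 col=7 char='n'
After 6 (j): row=1 col=7 char='e'
After 7 (^): row=1 col=0 char='t'

Answer: tree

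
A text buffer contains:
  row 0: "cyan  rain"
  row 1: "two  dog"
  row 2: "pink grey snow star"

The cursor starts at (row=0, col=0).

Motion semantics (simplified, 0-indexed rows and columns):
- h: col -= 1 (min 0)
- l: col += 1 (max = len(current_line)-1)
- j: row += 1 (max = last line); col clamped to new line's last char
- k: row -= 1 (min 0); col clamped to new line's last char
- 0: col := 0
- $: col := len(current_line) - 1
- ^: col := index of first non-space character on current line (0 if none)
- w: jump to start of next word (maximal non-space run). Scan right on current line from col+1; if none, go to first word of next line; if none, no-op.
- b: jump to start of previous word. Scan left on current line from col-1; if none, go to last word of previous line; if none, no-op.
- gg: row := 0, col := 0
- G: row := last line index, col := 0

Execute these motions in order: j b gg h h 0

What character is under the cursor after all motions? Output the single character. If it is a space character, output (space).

After 1 (j): row=1 col=0 char='t'
After 2 (b): row=0 col=6 char='r'
After 3 (gg): row=0 col=0 char='c'
After 4 (h): row=0 col=0 char='c'
After 5 (h): row=0 col=0 char='c'
After 6 (0): row=0 col=0 char='c'

Answer: c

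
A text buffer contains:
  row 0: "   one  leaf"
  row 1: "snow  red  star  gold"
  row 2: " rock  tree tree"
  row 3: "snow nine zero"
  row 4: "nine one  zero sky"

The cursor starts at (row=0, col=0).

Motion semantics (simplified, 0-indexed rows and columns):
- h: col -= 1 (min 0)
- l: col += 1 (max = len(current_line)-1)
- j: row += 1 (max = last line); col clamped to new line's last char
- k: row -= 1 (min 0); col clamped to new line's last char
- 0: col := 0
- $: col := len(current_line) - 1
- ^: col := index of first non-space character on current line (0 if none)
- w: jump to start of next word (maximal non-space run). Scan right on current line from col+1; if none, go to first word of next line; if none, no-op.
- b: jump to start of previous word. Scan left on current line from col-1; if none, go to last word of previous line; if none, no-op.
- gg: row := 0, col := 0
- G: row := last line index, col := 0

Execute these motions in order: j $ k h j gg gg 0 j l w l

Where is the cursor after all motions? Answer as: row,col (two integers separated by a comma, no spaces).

After 1 (j): row=1 col=0 char='s'
After 2 ($): row=1 col=20 char='d'
After 3 (k): row=0 col=11 char='f'
After 4 (h): row=0 col=10 char='a'
After 5 (j): row=1 col=10 char='_'
After 6 (gg): row=0 col=0 char='_'
After 7 (gg): row=0 col=0 char='_'
After 8 (0): row=0 col=0 char='_'
After 9 (j): row=1 col=0 char='s'
After 10 (l): row=1 col=1 char='n'
After 11 (w): row=1 col=6 char='r'
After 12 (l): row=1 col=7 char='e'

Answer: 1,7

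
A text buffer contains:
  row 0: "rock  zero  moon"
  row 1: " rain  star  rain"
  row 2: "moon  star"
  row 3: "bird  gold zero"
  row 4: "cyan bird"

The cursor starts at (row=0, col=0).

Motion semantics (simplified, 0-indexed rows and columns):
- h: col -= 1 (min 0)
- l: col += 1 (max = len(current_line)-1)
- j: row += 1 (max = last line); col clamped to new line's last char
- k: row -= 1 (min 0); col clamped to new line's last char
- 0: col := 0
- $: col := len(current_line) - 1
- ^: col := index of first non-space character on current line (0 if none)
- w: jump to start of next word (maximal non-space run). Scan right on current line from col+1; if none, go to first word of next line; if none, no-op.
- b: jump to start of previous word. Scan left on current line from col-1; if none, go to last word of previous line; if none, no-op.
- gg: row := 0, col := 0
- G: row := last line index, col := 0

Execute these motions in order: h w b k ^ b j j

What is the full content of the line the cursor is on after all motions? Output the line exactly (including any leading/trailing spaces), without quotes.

Answer: moon  star

Derivation:
After 1 (h): row=0 col=0 char='r'
After 2 (w): row=0 col=6 char='z'
After 3 (b): row=0 col=0 char='r'
After 4 (k): row=0 col=0 char='r'
After 5 (^): row=0 col=0 char='r'
After 6 (b): row=0 col=0 char='r'
After 7 (j): row=1 col=0 char='_'
After 8 (j): row=2 col=0 char='m'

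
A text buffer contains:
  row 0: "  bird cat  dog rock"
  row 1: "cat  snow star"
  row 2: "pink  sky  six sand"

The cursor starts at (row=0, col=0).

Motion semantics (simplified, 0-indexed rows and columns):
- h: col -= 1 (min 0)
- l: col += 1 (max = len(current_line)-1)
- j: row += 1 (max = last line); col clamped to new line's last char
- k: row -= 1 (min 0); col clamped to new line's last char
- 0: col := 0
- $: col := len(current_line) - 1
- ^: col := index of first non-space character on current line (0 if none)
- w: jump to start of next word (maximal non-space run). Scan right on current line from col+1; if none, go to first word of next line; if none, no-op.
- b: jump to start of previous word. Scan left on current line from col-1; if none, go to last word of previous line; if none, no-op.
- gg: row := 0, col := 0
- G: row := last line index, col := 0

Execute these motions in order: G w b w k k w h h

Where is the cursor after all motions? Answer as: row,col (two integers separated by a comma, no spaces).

After 1 (G): row=2 col=0 char='p'
After 2 (w): row=2 col=6 char='s'
After 3 (b): row=2 col=0 char='p'
After 4 (w): row=2 col=6 char='s'
After 5 (k): row=1 col=6 char='n'
After 6 (k): row=0 col=6 char='_'
After 7 (w): row=0 col=7 char='c'
After 8 (h): row=0 col=6 char='_'
After 9 (h): row=0 col=5 char='d'

Answer: 0,5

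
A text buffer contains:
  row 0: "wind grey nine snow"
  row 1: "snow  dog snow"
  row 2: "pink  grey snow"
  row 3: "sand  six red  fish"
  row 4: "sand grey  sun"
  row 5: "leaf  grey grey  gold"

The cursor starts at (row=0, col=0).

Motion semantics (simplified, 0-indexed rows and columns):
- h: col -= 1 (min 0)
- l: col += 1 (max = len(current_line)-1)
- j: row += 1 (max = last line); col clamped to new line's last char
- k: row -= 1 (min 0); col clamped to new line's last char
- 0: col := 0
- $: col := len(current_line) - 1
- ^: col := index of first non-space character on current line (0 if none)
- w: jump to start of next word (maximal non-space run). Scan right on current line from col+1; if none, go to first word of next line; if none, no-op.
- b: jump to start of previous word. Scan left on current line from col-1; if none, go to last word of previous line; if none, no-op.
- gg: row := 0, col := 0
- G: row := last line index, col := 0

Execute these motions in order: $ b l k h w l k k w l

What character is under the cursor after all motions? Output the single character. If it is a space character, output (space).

Answer: r

Derivation:
After 1 ($): row=0 col=18 char='w'
After 2 (b): row=0 col=15 char='s'
After 3 (l): row=0 col=16 char='n'
After 4 (k): row=0 col=16 char='n'
After 5 (h): row=0 col=15 char='s'
After 6 (w): row=1 col=0 char='s'
After 7 (l): row=1 col=1 char='n'
After 8 (k): row=0 col=1 char='i'
After 9 (k): row=0 col=1 char='i'
After 10 (w): row=0 col=5 char='g'
After 11 (l): row=0 col=6 char='r'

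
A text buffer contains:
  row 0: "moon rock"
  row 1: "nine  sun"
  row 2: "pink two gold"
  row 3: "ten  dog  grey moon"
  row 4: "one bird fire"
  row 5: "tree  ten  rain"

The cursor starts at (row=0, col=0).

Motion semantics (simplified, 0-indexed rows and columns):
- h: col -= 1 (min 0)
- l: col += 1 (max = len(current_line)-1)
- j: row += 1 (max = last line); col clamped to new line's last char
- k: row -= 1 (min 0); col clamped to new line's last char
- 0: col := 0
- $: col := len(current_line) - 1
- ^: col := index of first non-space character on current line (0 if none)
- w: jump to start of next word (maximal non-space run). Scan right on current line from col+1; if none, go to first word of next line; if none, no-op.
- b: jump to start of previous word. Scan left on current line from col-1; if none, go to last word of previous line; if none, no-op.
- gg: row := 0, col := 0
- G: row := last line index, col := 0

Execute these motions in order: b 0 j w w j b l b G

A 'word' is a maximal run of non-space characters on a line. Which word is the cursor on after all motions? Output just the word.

Answer: tree

Derivation:
After 1 (b): row=0 col=0 char='m'
After 2 (0): row=0 col=0 char='m'
After 3 (j): row=1 col=0 char='n'
After 4 (w): row=1 col=6 char='s'
After 5 (w): row=2 col=0 char='p'
After 6 (j): row=3 col=0 char='t'
After 7 (b): row=2 col=9 char='g'
After 8 (l): row=2 col=10 char='o'
After 9 (b): row=2 col=9 char='g'
After 10 (G): row=5 col=0 char='t'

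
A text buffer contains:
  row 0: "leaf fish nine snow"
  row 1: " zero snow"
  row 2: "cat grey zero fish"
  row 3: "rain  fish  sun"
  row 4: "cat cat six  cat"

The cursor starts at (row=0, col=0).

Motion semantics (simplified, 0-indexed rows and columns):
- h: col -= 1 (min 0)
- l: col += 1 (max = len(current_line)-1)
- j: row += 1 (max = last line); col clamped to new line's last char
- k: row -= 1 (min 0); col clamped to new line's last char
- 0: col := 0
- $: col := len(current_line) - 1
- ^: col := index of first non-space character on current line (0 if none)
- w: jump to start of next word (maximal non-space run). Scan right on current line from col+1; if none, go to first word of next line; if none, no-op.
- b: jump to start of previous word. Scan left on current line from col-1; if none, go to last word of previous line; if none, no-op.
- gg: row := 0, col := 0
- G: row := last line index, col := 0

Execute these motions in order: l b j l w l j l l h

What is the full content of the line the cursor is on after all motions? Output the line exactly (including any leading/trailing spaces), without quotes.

Answer: cat grey zero fish

Derivation:
After 1 (l): row=0 col=1 char='e'
After 2 (b): row=0 col=0 char='l'
After 3 (j): row=1 col=0 char='_'
After 4 (l): row=1 col=1 char='z'
After 5 (w): row=1 col=6 char='s'
After 6 (l): row=1 col=7 char='n'
After 7 (j): row=2 col=7 char='y'
After 8 (l): row=2 col=8 char='_'
After 9 (l): row=2 col=9 char='z'
After 10 (h): row=2 col=8 char='_'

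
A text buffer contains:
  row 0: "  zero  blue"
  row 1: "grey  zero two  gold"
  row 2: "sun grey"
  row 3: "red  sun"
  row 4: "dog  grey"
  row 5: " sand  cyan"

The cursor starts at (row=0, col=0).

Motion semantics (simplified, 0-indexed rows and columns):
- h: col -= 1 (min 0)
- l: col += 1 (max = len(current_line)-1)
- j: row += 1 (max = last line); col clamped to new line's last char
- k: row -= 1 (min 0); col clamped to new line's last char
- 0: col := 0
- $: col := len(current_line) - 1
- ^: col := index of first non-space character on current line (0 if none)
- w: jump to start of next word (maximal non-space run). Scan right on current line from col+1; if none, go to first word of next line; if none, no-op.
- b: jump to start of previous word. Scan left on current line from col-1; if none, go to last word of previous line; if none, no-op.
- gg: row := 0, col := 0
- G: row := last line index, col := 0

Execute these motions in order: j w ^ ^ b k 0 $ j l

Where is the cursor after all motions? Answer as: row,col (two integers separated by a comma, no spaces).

Answer: 1,12

Derivation:
After 1 (j): row=1 col=0 char='g'
After 2 (w): row=1 col=6 char='z'
After 3 (^): row=1 col=0 char='g'
After 4 (^): row=1 col=0 char='g'
After 5 (b): row=0 col=8 char='b'
After 6 (k): row=0 col=8 char='b'
After 7 (0): row=0 col=0 char='_'
After 8 ($): row=0 col=11 char='e'
After 9 (j): row=1 col=11 char='t'
After 10 (l): row=1 col=12 char='w'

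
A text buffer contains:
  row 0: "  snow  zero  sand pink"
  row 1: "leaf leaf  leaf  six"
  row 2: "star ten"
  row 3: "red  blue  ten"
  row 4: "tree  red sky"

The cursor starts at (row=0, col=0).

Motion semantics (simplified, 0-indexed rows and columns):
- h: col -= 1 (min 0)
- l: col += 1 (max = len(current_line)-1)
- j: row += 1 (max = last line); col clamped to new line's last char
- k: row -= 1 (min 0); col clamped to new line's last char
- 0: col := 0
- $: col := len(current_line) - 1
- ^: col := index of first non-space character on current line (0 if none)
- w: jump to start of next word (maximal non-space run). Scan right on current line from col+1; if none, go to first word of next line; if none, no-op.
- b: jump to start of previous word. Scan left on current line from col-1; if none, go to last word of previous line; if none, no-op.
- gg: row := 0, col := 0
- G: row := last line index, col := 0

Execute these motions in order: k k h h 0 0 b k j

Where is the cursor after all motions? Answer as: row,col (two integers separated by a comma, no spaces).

Answer: 1,0

Derivation:
After 1 (k): row=0 col=0 char='_'
After 2 (k): row=0 col=0 char='_'
After 3 (h): row=0 col=0 char='_'
After 4 (h): row=0 col=0 char='_'
After 5 (0): row=0 col=0 char='_'
After 6 (0): row=0 col=0 char='_'
After 7 (b): row=0 col=0 char='_'
After 8 (k): row=0 col=0 char='_'
After 9 (j): row=1 col=0 char='l'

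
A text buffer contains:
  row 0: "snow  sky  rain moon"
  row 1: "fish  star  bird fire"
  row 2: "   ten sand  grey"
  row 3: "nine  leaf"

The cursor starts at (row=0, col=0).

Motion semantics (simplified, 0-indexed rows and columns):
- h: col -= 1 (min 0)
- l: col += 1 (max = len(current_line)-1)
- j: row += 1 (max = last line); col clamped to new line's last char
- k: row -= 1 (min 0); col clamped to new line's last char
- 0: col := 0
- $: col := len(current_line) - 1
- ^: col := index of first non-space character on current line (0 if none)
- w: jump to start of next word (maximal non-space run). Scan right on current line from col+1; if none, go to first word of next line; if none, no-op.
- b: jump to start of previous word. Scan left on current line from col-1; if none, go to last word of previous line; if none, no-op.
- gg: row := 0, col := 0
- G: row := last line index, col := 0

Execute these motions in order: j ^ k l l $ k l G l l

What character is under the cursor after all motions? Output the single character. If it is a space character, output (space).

Answer: n

Derivation:
After 1 (j): row=1 col=0 char='f'
After 2 (^): row=1 col=0 char='f'
After 3 (k): row=0 col=0 char='s'
After 4 (l): row=0 col=1 char='n'
After 5 (l): row=0 col=2 char='o'
After 6 ($): row=0 col=19 char='n'
After 7 (k): row=0 col=19 char='n'
After 8 (l): row=0 col=19 char='n'
After 9 (G): row=3 col=0 char='n'
After 10 (l): row=3 col=1 char='i'
After 11 (l): row=3 col=2 char='n'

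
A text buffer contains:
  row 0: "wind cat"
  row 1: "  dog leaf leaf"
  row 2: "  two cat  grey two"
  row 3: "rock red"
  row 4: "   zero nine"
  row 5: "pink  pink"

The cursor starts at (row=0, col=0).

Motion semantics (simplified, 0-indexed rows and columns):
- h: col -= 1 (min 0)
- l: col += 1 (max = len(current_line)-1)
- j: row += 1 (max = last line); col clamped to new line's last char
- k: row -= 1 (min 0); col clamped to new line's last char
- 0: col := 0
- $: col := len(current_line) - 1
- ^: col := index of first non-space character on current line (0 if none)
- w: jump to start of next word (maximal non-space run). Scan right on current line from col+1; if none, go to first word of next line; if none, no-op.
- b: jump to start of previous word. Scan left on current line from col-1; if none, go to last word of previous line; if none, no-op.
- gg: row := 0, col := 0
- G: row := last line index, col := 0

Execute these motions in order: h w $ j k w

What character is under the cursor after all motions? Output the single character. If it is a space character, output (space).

Answer: d

Derivation:
After 1 (h): row=0 col=0 char='w'
After 2 (w): row=0 col=5 char='c'
After 3 ($): row=0 col=7 char='t'
After 4 (j): row=1 col=7 char='e'
After 5 (k): row=0 col=7 char='t'
After 6 (w): row=1 col=2 char='d'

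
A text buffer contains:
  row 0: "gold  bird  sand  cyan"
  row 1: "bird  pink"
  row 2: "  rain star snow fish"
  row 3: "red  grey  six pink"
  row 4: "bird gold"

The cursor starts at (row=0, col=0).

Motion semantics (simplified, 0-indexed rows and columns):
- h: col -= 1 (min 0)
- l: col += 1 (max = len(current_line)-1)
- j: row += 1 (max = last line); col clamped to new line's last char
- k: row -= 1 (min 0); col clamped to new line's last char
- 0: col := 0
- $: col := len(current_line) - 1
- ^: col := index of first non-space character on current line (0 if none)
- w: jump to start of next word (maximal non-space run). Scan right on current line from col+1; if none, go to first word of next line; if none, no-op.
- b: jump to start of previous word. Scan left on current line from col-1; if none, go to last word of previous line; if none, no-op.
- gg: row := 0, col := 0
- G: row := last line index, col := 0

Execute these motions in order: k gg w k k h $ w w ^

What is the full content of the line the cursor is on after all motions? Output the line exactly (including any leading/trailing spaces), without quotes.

After 1 (k): row=0 col=0 char='g'
After 2 (gg): row=0 col=0 char='g'
After 3 (w): row=0 col=6 char='b'
After 4 (k): row=0 col=6 char='b'
After 5 (k): row=0 col=6 char='b'
After 6 (h): row=0 col=5 char='_'
After 7 ($): row=0 col=21 char='n'
After 8 (w): row=1 col=0 char='b'
After 9 (w): row=1 col=6 char='p'
After 10 (^): row=1 col=0 char='b'

Answer: bird  pink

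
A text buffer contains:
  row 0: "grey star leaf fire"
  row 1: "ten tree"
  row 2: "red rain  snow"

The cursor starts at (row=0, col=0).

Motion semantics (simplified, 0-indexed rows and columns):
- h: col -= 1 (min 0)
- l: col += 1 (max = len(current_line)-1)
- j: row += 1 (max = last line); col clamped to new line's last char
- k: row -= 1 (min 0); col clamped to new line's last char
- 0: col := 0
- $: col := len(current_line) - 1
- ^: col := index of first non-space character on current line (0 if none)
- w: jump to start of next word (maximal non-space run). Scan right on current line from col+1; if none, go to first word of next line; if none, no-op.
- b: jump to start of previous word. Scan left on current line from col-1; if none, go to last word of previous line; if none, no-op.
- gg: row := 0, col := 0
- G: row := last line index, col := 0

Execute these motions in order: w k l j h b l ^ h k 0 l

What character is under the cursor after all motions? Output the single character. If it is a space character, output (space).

Answer: r

Derivation:
After 1 (w): row=0 col=5 char='s'
After 2 (k): row=0 col=5 char='s'
After 3 (l): row=0 col=6 char='t'
After 4 (j): row=1 col=6 char='e'
After 5 (h): row=1 col=5 char='r'
After 6 (b): row=1 col=4 char='t'
After 7 (l): row=1 col=5 char='r'
After 8 (^): row=1 col=0 char='t'
After 9 (h): row=1 col=0 char='t'
After 10 (k): row=0 col=0 char='g'
After 11 (0): row=0 col=0 char='g'
After 12 (l): row=0 col=1 char='r'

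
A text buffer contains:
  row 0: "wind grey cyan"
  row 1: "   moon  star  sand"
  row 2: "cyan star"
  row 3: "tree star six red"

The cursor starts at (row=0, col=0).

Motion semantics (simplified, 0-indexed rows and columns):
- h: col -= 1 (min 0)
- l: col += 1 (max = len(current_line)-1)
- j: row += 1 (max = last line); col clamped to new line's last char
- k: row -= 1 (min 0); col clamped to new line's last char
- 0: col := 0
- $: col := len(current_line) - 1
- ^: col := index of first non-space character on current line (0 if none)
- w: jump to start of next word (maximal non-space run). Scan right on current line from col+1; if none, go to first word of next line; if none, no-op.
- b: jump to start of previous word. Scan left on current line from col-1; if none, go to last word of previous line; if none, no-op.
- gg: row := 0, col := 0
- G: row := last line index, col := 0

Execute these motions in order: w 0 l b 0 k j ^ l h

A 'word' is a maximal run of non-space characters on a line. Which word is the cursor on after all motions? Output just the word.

After 1 (w): row=0 col=5 char='g'
After 2 (0): row=0 col=0 char='w'
After 3 (l): row=0 col=1 char='i'
After 4 (b): row=0 col=0 char='w'
After 5 (0): row=0 col=0 char='w'
After 6 (k): row=0 col=0 char='w'
After 7 (j): row=1 col=0 char='_'
After 8 (^): row=1 col=3 char='m'
After 9 (l): row=1 col=4 char='o'
After 10 (h): row=1 col=3 char='m'

Answer: moon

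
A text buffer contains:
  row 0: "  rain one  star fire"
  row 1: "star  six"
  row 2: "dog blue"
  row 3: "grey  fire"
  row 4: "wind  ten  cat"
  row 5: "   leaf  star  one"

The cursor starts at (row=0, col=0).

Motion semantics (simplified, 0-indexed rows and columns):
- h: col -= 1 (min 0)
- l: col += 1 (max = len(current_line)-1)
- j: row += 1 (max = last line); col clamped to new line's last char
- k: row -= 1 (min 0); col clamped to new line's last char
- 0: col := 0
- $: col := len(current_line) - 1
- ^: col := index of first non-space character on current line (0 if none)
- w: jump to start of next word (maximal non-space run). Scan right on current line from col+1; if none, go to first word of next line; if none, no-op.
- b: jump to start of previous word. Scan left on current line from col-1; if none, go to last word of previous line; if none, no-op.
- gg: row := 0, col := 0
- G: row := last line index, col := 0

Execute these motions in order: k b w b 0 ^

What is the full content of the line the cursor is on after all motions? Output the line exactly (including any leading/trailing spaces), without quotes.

After 1 (k): row=0 col=0 char='_'
After 2 (b): row=0 col=0 char='_'
After 3 (w): row=0 col=2 char='r'
After 4 (b): row=0 col=2 char='r'
After 5 (0): row=0 col=0 char='_'
After 6 (^): row=0 col=2 char='r'

Answer:   rain one  star fire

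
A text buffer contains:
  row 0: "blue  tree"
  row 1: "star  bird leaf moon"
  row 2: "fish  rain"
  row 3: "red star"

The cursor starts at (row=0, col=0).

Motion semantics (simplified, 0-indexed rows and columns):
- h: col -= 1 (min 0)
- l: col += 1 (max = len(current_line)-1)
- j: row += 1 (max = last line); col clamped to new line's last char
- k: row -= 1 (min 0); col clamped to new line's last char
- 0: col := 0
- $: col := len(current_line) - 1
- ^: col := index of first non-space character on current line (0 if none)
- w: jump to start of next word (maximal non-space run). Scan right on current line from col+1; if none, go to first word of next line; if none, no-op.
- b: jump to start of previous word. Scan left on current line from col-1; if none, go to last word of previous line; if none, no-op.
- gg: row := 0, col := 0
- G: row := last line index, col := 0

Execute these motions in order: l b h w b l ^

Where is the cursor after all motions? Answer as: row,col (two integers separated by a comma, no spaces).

After 1 (l): row=0 col=1 char='l'
After 2 (b): row=0 col=0 char='b'
After 3 (h): row=0 col=0 char='b'
After 4 (w): row=0 col=6 char='t'
After 5 (b): row=0 col=0 char='b'
After 6 (l): row=0 col=1 char='l'
After 7 (^): row=0 col=0 char='b'

Answer: 0,0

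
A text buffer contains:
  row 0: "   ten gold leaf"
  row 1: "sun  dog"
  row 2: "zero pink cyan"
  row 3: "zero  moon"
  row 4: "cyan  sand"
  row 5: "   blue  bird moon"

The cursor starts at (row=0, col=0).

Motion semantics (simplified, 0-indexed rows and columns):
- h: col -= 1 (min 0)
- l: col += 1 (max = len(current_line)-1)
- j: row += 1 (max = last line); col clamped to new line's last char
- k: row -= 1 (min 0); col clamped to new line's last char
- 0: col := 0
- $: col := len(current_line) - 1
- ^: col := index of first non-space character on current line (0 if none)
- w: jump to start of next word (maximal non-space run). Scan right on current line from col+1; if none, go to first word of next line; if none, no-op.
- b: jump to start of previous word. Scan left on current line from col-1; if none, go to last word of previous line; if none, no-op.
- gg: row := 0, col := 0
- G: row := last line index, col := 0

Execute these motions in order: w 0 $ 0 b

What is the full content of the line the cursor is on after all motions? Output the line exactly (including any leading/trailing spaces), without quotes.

Answer:    ten gold leaf

Derivation:
After 1 (w): row=0 col=3 char='t'
After 2 (0): row=0 col=0 char='_'
After 3 ($): row=0 col=15 char='f'
After 4 (0): row=0 col=0 char='_'
After 5 (b): row=0 col=0 char='_'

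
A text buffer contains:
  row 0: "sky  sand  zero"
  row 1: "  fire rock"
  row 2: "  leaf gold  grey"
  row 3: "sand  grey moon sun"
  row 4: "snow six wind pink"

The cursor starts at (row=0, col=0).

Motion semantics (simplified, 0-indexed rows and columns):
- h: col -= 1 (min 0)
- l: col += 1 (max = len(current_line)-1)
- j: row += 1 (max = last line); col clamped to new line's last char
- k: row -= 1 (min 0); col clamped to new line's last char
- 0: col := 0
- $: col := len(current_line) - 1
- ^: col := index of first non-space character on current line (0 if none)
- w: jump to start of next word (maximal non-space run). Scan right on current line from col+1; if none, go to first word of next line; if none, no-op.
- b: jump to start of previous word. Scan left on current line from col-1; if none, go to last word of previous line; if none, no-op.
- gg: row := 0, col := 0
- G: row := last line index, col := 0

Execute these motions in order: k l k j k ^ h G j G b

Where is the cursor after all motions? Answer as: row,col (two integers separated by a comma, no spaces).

Answer: 3,16

Derivation:
After 1 (k): row=0 col=0 char='s'
After 2 (l): row=0 col=1 char='k'
After 3 (k): row=0 col=1 char='k'
After 4 (j): row=1 col=1 char='_'
After 5 (k): row=0 col=1 char='k'
After 6 (^): row=0 col=0 char='s'
After 7 (h): row=0 col=0 char='s'
After 8 (G): row=4 col=0 char='s'
After 9 (j): row=4 col=0 char='s'
After 10 (G): row=4 col=0 char='s'
After 11 (b): row=3 col=16 char='s'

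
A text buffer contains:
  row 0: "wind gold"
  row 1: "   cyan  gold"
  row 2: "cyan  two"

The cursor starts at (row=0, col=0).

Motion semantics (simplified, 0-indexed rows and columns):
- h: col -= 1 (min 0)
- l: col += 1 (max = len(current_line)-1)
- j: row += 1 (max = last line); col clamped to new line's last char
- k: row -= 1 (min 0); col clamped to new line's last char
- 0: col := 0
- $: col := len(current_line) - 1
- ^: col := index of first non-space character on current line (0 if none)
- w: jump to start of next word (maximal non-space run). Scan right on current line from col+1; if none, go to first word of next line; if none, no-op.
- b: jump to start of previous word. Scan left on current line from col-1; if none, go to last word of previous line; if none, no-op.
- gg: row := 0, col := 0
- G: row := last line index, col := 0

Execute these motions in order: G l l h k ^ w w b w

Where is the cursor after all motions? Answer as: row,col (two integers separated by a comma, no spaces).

Answer: 2,0

Derivation:
After 1 (G): row=2 col=0 char='c'
After 2 (l): row=2 col=1 char='y'
After 3 (l): row=2 col=2 char='a'
After 4 (h): row=2 col=1 char='y'
After 5 (k): row=1 col=1 char='_'
After 6 (^): row=1 col=3 char='c'
After 7 (w): row=1 col=9 char='g'
After 8 (w): row=2 col=0 char='c'
After 9 (b): row=1 col=9 char='g'
After 10 (w): row=2 col=0 char='c'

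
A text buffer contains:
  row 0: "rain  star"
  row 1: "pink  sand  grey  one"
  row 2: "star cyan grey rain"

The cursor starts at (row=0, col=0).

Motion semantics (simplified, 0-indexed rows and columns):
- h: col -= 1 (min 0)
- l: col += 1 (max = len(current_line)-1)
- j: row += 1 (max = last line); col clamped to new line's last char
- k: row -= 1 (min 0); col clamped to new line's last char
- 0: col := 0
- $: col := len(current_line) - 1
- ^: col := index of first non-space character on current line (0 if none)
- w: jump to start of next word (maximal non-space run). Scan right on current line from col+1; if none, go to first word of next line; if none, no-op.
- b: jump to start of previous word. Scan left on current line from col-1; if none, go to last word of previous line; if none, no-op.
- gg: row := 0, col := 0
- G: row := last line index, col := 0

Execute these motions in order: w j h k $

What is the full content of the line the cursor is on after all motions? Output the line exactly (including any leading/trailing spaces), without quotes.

Answer: rain  star

Derivation:
After 1 (w): row=0 col=6 char='s'
After 2 (j): row=1 col=6 char='s'
After 3 (h): row=1 col=5 char='_'
After 4 (k): row=0 col=5 char='_'
After 5 ($): row=0 col=9 char='r'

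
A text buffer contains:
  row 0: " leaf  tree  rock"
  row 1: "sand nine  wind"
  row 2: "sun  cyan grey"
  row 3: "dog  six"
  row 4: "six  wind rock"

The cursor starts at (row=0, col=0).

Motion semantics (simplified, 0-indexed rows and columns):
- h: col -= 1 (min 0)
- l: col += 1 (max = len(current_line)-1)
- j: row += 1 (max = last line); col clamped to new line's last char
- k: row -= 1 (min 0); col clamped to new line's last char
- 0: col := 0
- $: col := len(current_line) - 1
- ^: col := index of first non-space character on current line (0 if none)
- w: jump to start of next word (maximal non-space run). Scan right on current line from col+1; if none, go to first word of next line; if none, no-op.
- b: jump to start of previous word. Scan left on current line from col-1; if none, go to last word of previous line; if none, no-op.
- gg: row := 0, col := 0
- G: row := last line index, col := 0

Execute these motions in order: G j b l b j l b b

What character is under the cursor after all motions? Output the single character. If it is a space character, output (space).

Answer: s

Derivation:
After 1 (G): row=4 col=0 char='s'
After 2 (j): row=4 col=0 char='s'
After 3 (b): row=3 col=5 char='s'
After 4 (l): row=3 col=6 char='i'
After 5 (b): row=3 col=5 char='s'
After 6 (j): row=4 col=5 char='w'
After 7 (l): row=4 col=6 char='i'
After 8 (b): row=4 col=5 char='w'
After 9 (b): row=4 col=0 char='s'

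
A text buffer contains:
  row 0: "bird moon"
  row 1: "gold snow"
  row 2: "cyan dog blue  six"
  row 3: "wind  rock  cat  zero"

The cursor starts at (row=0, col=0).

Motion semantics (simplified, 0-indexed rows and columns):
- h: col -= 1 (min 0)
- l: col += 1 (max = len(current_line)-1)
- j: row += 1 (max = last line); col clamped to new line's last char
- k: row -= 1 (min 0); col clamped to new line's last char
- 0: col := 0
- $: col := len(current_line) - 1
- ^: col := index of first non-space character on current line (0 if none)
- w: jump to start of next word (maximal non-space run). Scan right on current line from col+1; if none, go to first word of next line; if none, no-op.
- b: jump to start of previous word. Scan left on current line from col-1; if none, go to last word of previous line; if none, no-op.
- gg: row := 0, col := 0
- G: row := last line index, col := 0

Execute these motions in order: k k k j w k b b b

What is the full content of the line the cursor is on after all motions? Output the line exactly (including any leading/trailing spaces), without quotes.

Answer: bird moon

Derivation:
After 1 (k): row=0 col=0 char='b'
After 2 (k): row=0 col=0 char='b'
After 3 (k): row=0 col=0 char='b'
After 4 (j): row=1 col=0 char='g'
After 5 (w): row=1 col=5 char='s'
After 6 (k): row=0 col=5 char='m'
After 7 (b): row=0 col=0 char='b'
After 8 (b): row=0 col=0 char='b'
After 9 (b): row=0 col=0 char='b'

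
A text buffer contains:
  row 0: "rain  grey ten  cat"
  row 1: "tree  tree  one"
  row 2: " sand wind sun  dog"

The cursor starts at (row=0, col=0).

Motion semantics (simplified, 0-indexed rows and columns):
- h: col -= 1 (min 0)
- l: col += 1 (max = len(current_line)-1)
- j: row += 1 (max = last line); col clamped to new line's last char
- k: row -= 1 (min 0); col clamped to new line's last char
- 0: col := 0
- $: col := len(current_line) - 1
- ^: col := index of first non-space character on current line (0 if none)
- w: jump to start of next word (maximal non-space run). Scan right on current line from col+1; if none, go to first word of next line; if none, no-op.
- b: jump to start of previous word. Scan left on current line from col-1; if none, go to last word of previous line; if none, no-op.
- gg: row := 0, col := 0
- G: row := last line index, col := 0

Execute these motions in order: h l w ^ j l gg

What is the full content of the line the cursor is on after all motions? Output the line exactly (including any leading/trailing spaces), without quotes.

After 1 (h): row=0 col=0 char='r'
After 2 (l): row=0 col=1 char='a'
After 3 (w): row=0 col=6 char='g'
After 4 (^): row=0 col=0 char='r'
After 5 (j): row=1 col=0 char='t'
After 6 (l): row=1 col=1 char='r'
After 7 (gg): row=0 col=0 char='r'

Answer: rain  grey ten  cat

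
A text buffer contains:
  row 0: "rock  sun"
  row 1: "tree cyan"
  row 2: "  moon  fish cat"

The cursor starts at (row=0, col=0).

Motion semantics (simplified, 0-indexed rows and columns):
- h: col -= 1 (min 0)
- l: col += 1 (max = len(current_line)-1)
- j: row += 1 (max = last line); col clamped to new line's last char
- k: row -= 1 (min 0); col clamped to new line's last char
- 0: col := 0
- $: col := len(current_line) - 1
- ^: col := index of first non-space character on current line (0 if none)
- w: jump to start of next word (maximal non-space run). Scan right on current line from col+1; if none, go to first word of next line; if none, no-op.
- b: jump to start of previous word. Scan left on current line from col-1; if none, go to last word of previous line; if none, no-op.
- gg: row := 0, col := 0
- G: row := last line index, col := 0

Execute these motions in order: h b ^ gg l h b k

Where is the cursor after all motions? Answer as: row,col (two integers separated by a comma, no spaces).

Answer: 0,0

Derivation:
After 1 (h): row=0 col=0 char='r'
After 2 (b): row=0 col=0 char='r'
After 3 (^): row=0 col=0 char='r'
After 4 (gg): row=0 col=0 char='r'
After 5 (l): row=0 col=1 char='o'
After 6 (h): row=0 col=0 char='r'
After 7 (b): row=0 col=0 char='r'
After 8 (k): row=0 col=0 char='r'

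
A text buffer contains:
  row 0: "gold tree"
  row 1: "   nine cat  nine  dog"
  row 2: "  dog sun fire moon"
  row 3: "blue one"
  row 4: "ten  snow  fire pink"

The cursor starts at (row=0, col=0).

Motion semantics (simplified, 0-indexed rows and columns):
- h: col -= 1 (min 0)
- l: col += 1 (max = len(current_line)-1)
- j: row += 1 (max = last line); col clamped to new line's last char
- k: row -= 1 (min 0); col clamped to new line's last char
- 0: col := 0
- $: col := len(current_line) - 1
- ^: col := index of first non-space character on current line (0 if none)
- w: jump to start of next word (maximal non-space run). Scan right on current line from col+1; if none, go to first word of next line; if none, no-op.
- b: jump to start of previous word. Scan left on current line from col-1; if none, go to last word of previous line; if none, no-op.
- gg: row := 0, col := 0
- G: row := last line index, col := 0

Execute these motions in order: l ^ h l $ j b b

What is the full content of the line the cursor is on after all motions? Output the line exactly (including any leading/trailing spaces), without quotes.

Answer: gold tree

Derivation:
After 1 (l): row=0 col=1 char='o'
After 2 (^): row=0 col=0 char='g'
After 3 (h): row=0 col=0 char='g'
After 4 (l): row=0 col=1 char='o'
After 5 ($): row=0 col=8 char='e'
After 6 (j): row=1 col=8 char='c'
After 7 (b): row=1 col=3 char='n'
After 8 (b): row=0 col=5 char='t'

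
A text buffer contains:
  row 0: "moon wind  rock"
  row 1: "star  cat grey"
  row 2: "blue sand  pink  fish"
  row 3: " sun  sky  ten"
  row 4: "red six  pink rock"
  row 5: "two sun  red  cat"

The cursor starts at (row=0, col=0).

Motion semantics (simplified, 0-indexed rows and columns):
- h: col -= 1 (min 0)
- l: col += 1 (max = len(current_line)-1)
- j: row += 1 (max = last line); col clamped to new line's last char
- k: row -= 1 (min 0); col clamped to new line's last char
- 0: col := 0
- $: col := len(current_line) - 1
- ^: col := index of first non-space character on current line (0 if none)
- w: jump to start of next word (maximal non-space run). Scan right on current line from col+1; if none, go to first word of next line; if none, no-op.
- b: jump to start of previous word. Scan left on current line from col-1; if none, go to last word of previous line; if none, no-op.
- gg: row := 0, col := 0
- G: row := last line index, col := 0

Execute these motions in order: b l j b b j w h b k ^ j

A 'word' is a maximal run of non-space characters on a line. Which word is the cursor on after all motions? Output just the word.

After 1 (b): row=0 col=0 char='m'
After 2 (l): row=0 col=1 char='o'
After 3 (j): row=1 col=1 char='t'
After 4 (b): row=1 col=0 char='s'
After 5 (b): row=0 col=11 char='r'
After 6 (j): row=1 col=11 char='r'
After 7 (w): row=2 col=0 char='b'
After 8 (h): row=2 col=0 char='b'
After 9 (b): row=1 col=10 char='g'
After 10 (k): row=0 col=10 char='_'
After 11 (^): row=0 col=0 char='m'
After 12 (j): row=1 col=0 char='s'

Answer: star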